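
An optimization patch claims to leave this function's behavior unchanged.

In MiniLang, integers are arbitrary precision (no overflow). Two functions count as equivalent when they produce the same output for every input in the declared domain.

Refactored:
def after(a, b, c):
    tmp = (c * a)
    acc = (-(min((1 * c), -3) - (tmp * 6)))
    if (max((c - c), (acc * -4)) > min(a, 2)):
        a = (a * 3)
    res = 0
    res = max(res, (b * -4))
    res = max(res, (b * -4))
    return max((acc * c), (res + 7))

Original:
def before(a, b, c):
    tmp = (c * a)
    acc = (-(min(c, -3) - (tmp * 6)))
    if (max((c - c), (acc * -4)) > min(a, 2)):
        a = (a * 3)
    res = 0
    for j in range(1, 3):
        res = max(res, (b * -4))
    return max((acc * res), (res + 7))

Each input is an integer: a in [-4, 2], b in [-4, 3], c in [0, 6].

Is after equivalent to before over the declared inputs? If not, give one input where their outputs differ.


At a=-4, b=-4, c=0: before gives 48, after gives 23.
verdict: not equivalent; witness: a=-4, b=-4, c=0


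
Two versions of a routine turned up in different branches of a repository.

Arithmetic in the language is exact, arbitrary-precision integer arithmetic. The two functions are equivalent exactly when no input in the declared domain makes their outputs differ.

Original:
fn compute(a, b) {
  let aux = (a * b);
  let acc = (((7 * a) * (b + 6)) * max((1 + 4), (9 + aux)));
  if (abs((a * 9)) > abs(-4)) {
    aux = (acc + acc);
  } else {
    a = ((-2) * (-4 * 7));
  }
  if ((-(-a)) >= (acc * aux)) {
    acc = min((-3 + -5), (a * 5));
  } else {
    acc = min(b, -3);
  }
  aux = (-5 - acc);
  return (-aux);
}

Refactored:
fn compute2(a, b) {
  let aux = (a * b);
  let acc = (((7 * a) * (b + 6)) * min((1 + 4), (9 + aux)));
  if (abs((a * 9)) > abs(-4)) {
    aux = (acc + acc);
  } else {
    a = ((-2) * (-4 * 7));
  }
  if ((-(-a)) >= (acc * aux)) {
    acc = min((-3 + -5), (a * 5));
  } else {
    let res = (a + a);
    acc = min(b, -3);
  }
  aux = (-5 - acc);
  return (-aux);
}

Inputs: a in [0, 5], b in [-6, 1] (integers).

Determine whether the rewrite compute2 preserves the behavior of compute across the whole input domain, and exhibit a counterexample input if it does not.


Not equivalent: a=3, b=-3 separates them (2 vs -3).
compute: aux=-9, then acc=315, then (abs((a * 9)) > abs(-4)) is true, then aux=630, then ((-(-a)) >= (acc * aux)) is false, then acc=-3, then aux=-2, then returns 2
compute2: aux=-9, then acc=0, then (abs((a * 9)) > abs(-4)) is true, then aux=0, then ((-(-a)) >= (acc * aux)) is true, then acc=-8, then aux=3, then returns -3
verdict: not equivalent; witness: a=3, b=-3


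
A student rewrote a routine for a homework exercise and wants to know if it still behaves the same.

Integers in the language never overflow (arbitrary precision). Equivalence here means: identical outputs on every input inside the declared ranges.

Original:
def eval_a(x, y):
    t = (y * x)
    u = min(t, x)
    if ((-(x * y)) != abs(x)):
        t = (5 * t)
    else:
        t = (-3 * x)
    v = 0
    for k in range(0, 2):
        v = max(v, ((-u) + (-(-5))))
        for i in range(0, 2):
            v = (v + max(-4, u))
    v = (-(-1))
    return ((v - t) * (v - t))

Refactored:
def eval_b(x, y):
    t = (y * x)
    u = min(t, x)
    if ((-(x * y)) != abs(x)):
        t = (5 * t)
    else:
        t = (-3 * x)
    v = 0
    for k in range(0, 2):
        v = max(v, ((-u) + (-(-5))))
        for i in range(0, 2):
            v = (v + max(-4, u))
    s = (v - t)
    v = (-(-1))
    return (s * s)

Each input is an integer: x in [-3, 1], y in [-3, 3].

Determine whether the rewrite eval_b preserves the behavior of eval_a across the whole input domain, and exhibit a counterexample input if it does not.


There is a counterexample at x=-3, y=-3: 1936 on one side, 1849 on the other.
eval_a: t = 9; u = -3; ((-(x * y)) != abs(x)) -> true; t = 45; v = 0; [k=0]; v = 8; [i=0]; v = 5; [i=1]; v = 2; [k=1]; v = 8; [i=0]; v = 5; [i=1]; v = 2; v = 1; return 1936
eval_b: t = 9; u = -3; ((-(x * y)) != abs(x)) -> true; t = 45; v = 0; [k=0]; v = 8; [i=0]; v = 5; [i=1]; v = 2; [k=1]; v = 8; [i=0]; v = 5; [i=1]; v = 2; s = -43; v = 1; return 1849
verdict: not equivalent; witness: x=-3, y=-3


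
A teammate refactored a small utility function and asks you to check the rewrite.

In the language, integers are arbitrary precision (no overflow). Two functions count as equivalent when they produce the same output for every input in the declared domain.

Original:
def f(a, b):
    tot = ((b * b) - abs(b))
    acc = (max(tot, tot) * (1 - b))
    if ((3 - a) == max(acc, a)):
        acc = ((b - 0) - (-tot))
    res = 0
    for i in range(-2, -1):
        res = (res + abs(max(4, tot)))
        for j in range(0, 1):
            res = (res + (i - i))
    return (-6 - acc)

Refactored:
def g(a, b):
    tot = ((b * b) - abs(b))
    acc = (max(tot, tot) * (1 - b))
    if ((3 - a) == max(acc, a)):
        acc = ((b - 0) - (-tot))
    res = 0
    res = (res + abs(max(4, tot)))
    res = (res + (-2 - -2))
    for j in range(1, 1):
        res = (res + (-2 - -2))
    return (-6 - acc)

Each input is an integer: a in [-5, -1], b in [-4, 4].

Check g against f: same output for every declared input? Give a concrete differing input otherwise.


Side by side, the visible changes include: arithmetic usage differs, constant usage differs, loop structure differs, local variable names differ.
One worked example (a=-5, b=-3) — f: tot = 6; acc = 24; ((3 - a) == max(acc, a)) -> false; res = 0; [i=-2]; res = 6; [j=0]; res = 6; return -30; g: tot = 6; acc = 24; ((3 - a) == max(acc, a)) -> false; res = 0; res = 6; res = 6; the j loop: no iterations; return -30; agreement on -30.
Checked all 45 inputs in the declared domain: the outputs agree on every one.
verdict: equivalent


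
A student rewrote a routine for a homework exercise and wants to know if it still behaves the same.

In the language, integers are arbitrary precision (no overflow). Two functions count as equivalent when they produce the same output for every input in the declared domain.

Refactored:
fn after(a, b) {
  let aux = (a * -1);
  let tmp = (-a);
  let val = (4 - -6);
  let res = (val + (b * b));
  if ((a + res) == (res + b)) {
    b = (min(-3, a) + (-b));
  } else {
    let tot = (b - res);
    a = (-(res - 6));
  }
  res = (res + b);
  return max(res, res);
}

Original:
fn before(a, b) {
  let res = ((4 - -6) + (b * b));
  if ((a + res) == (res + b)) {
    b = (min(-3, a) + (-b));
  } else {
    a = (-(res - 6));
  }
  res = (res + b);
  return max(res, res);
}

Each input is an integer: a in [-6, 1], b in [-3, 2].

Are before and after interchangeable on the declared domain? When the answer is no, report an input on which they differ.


The two are interchangeable: statement counts differ; arithmetic usage differs; local variable names differ; constant usage differs, and every declared input agrees.
One worked example (a=-4, b=-3) — before: res = 19; ((a + res) == (res + b)) -> false; a = -13; res = 16; return 16; after: aux = 4; tmp = 4; val = 10; res = 19; ((a + res) == (res + b)) -> false; tot = -22; a = -13; res = 16; return 16; agreement on 16.
Checked all 48 inputs in the declared domain: the outputs agree on every one.
verdict: equivalent


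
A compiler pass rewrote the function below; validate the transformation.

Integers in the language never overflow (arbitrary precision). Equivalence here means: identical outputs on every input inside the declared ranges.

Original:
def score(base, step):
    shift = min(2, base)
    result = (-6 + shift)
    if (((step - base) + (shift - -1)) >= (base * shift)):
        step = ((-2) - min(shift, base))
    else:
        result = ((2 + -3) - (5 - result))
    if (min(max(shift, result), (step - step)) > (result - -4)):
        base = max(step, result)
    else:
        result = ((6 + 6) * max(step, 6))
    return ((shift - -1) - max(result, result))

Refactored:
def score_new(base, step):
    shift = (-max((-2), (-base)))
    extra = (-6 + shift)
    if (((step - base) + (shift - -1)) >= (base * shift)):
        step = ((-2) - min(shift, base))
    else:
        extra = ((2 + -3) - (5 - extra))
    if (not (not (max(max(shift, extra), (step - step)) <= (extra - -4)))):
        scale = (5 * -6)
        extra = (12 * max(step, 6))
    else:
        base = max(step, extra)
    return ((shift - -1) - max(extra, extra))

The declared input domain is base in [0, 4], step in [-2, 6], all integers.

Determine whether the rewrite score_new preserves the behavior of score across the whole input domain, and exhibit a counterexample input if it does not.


These are not equivalent — on base=2, step=3 the outputs split (-69 vs 7).
score: shift becomes 2; next result becomes -4; next (((step - base) + (shift - -1)) >= (base * shift)) evaluates to true; next step becomes -4; next (min(max(shift, result), (step - step)) > (result - -4)) evaluates to false; next result becomes 72; next final value -69
score_new: shift becomes 2; next extra becomes -4; next (((step - base) + (shift - -1)) >= (base * shift)) evaluates to true; next step becomes -4; next (not (not (max(max(shift, extra), (step - step)) <= (extra - -4)))) evaluates to false; next base becomes -4; next final value 7
verdict: not equivalent; witness: base=2, step=3


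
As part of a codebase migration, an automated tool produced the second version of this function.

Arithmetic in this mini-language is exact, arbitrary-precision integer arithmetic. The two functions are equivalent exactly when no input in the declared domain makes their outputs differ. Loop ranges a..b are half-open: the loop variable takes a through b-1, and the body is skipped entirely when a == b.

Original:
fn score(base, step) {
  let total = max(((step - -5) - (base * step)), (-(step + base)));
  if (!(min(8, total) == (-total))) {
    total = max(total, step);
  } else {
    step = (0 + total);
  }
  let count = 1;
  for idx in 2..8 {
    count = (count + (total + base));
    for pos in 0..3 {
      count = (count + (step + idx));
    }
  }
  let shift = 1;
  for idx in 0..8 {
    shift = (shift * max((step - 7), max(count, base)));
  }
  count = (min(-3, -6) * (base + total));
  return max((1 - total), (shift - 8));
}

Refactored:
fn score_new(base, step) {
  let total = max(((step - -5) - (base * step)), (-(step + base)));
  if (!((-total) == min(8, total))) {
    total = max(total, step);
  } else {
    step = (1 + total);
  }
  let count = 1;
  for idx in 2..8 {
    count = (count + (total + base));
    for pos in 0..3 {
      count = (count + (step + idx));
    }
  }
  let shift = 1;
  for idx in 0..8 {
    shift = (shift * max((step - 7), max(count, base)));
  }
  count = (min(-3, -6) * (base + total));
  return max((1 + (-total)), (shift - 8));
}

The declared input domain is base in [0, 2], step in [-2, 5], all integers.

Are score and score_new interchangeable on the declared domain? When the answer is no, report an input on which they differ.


These are not equivalent — on base=2, step=5 the outputs split (6095689385410808 vs 24759631762948088).
score: total = 0; (!(min(8, total) == (-total))) -> false; step = 0; count = 1; [idx=2]; count = 3; [pos=0]; count = 5; [pos=1]; count = 7; [pos=2]; count = 9; [idx=3]; count = 11; [pos=0]; count = 14; [pos=1]; count = 17; [pos=2]; count = 20; [idx=4]; count = 22; [pos=0]; count = 26; [pos=1]; count = 30; [pos=2]; count = 34; [idx=5]; count = 36; [pos=0]; count = 41; [pos=1]; count = 46; [pos=2]; count = 51; [idx=6]; count = 53; [pos=0]; count = 59; [pos=1]; count = 65; [pos=2]; count = 71; [idx=7]; count = 73; [pos=0]; count = 80; [pos=1]; count = 87; [pos=2]; count = 94; shift = 1; [idx=0]; shift = 94; [idx=1]; shift = 8836; [idx=2]; shift = 830584; [idx=3]; shift = 78074896; [idx=4]; shift = 7339040224; [idx=5]; shift = 689869781056; [idx=6]; shift = 64847759419264; [idx=7]; shift = 6095689385410816; count = -12; return 6095689385410808
score_new: total = 0; (!((-total) == min(8, total))) -> false; step = 1; count = 1; [idx=2]; count = 3; [pos=0]; count = 6; [pos=1]; count = 9; [pos=2]; count = 12; [idx=3]; count = 14; [pos=0]; count = 18; [pos=1]; count = 22; [pos=2]; count = 26; [idx=4]; count = 28; [pos=0]; count = 33; [pos=1]; count = 38; [pos=2]; count = 43; [idx=5]; count = 45; [pos=0]; count = 51; [pos=1]; count = 57; [pos=2]; count = 63; [idx=6]; count = 65; [pos=0]; count = 72; [pos=1]; count = 79; [pos=2]; count = 86; [idx=7]; count = 88; [pos=0]; count = 96; [pos=1]; count = 104; [pos=2]; count = 112; shift = 1; [idx=0]; shift = 112; [idx=1]; shift = 12544; [idx=2]; shift = 1404928; [idx=3]; shift = 157351936; [idx=4]; shift = 17623416832; [idx=5]; shift = 1973822685184; [idx=6]; shift = 221068140740608; [idx=7]; shift = 24759631762948096; count = -12; return 24759631762948088
verdict: not equivalent; witness: base=2, step=5


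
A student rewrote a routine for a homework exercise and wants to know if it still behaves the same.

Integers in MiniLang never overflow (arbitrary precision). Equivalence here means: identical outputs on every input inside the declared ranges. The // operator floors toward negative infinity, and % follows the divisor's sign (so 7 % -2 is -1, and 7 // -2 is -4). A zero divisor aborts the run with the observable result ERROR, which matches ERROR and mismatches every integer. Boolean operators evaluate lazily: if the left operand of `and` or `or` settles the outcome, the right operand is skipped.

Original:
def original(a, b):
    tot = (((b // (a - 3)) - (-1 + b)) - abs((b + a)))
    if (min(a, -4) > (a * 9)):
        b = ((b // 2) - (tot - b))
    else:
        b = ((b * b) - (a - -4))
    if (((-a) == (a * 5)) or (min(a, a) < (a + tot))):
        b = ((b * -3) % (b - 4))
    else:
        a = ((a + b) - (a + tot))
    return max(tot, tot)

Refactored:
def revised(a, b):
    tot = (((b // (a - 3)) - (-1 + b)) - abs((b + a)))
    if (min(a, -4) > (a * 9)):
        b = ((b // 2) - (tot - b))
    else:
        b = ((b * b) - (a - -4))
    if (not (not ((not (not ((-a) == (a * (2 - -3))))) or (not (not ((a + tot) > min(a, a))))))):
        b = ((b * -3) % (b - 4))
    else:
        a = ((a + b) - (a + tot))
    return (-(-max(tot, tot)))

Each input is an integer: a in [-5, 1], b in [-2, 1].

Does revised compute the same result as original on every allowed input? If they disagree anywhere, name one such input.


This is a faithful refactor — constant usage differs, plus boolean connective usage differs, plus arithmetic usage differs, plus comparison usage differs, but the computed results match everywhere.
As a probe, take a=-3, b=-2: original runs tot = -2; (min(a, -4) > (a * 9)) -> true; b = -1; (((-a) == (a * 5)) or (min(a, a) < (a + tot))) -> false; a = 1; return -2; revised runs tot = -2; (min(a, -4) > (a * 9)) -> true; b = -1; (not (not ((not (not ((-a) == (a * (2 - -3))))) or (not (not ((a + tot) > min(a, a))))))) -> false; a = 1; return -2; both end at -2.
Across all 28 domain points the two functions coincide.
verdict: equivalent


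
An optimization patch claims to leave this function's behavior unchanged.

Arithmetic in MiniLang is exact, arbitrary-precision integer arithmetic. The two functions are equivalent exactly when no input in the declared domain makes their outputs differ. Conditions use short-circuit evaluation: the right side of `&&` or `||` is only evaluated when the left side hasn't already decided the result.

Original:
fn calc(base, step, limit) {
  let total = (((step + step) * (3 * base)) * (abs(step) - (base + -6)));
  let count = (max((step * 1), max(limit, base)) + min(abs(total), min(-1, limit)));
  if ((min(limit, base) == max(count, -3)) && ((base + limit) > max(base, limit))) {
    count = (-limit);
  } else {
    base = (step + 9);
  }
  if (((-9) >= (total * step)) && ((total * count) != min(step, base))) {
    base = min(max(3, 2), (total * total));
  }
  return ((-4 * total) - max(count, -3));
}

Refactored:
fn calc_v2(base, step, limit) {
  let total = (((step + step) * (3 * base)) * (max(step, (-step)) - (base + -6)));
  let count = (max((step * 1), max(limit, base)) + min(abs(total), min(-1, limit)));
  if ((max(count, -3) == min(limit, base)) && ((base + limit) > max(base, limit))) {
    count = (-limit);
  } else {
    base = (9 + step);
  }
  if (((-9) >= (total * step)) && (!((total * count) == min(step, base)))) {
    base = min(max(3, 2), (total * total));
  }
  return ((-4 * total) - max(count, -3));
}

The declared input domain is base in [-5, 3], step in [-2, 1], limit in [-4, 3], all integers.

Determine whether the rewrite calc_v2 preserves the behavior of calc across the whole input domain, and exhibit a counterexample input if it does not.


The two versions differ — the changes include min/max/abs usage differs, plus boolean connective usage differs, plus comparison usage differs.
Spot check at base=-2, step=0, limit=-3 — calc: total=0, then count=-3, then ((min(limit, base) == max(count, -3)) && ((base + limit) > max(base, limit))) is false, then base=9, then (((-9) >= (total * step)) && ((total * count) != min(step, base))) is false, then returns 3. calc_v2: total=0, then count=-3, then ((max(count, -3) == min(limit, base)) && ((base + limit) > max(base, limit))) is false, then base=9, then (((-9) >= (total * step)) && (!((total * count) == min(step, base)))) is false, then returns 3. Both give 3.
An exhaustive pass over the 288 declared inputs shows identical outputs.
verdict: equivalent


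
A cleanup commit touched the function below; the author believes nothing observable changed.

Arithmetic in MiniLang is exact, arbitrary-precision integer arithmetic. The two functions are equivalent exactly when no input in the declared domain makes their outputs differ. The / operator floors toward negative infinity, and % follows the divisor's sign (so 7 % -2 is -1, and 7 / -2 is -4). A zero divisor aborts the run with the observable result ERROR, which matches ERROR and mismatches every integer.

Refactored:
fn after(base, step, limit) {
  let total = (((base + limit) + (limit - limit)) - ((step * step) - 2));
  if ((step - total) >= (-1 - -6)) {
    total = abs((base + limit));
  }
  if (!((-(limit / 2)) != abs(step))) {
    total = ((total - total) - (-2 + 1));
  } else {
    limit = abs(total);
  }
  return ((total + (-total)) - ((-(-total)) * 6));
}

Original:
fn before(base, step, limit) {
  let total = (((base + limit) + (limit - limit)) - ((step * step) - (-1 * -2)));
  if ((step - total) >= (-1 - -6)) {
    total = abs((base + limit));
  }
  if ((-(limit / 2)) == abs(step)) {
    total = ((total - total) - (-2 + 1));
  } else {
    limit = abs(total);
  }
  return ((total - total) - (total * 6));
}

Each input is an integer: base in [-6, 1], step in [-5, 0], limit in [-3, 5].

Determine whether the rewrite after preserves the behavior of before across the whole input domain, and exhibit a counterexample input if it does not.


Changes here: comparison usage differs; also constant usage differs; also arithmetic usage differs; also boolean connective usage differs; the full 432-point sweep finds no disagreement.
verdict: equivalent


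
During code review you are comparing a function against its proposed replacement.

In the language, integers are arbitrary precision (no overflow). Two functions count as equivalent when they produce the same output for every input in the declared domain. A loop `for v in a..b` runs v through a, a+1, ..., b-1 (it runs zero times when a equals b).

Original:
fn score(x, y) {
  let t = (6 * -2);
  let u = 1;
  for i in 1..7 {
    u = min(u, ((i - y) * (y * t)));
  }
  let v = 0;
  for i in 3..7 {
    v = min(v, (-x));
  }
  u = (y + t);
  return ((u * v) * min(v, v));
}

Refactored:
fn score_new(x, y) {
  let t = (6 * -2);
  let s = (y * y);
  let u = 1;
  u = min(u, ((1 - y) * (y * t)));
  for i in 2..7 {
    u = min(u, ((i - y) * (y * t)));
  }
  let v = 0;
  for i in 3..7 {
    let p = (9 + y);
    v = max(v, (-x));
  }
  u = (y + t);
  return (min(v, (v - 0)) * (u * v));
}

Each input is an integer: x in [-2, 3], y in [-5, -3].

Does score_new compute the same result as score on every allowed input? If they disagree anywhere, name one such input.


Take x=-2, y=-5.
score: t becomes -12; next u becomes 1; next at i=1:; next u becomes 1; next at i=2:; next u becomes 1; next at i=3:; next u becomes 1; next at i=4:; next u becomes 1; next at i=5:; next u becomes 1; next at i=6:; next u becomes 1; next v becomes 0; next at i=3:; next v becomes 0; next at i=4:; next v becomes 0; next at i=5:; next v becomes 0; next at i=6:; next v becomes 0; next u becomes -17; next final value 0
score_new: t becomes -12; next s becomes 25; next u becomes 1; next u becomes 1; next at i=2:; next u becomes 1; next at i=3:; next u becomes 1; next at i=4:; next u becomes 1; next at i=5:; next u becomes 1; next at i=6:; next u becomes 1; next v becomes 0; next at i=3:; next p becomes 4; next v becomes 2; next at i=4:; next p becomes 4; next v becomes 2; next at i=5:; next p becomes 4; next v becomes 2; next at i=6:; next p becomes 4; next v becomes 2; next u becomes -17; next final value -68
0 vs -68 — the two versions disagree here.
verdict: not equivalent; witness: x=-2, y=-5


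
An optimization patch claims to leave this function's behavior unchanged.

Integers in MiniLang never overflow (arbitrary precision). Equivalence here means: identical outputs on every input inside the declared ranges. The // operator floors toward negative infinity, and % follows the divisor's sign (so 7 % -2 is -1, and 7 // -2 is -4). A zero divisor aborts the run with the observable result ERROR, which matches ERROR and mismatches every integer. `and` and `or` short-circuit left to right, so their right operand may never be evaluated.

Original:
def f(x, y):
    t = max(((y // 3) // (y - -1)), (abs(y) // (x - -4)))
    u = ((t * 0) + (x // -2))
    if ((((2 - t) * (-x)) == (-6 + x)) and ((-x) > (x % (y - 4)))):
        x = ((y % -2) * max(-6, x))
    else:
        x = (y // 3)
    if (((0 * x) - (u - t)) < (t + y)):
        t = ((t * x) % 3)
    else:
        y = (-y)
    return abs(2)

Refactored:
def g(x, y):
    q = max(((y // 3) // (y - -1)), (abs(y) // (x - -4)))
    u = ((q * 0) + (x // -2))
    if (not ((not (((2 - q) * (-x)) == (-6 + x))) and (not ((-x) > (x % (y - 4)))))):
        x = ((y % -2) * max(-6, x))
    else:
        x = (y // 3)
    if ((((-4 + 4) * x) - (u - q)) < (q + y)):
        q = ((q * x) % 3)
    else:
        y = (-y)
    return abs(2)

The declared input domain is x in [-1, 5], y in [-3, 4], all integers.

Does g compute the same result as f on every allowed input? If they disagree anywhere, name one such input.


There is a counterexample at x=-1, y=4: 2 on one side, ERROR on the other.
f: t=1, then u=0, then ((((2 - t) * (-x)) == (-6 + x)) and ((-x) > (x % (y - 4)))) is false, then x=1, then (((0 * x) - (u - t)) < (t + y)) is true, then t=1, then returns 2
g: q=1, then u=0, then a zero divisor aborts: ERROR
verdict: not equivalent; witness: x=-1, y=4


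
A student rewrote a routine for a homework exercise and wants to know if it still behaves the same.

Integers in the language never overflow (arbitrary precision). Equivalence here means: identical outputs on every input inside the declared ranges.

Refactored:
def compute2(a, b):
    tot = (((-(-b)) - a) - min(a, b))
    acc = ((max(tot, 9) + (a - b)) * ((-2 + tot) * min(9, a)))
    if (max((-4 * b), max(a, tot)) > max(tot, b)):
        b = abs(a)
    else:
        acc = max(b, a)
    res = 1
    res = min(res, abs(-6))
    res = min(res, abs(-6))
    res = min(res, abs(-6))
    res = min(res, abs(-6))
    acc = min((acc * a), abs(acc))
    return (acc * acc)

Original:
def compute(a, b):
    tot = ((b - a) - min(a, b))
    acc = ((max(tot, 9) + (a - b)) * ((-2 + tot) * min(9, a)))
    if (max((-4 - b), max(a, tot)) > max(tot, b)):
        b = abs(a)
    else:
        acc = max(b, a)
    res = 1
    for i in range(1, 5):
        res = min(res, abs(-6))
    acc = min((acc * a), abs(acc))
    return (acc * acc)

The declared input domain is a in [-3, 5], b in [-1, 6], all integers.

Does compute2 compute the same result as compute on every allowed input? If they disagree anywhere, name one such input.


Take a=-2, b=-1.
compute: tot becomes 3; next acc becomes -16; next (max((-4 - b), max(a, tot)) > max(tot, b)) evaluates to false; next acc becomes -1; next res becomes 1; next at i=1:; next res becomes 1; next at i=2:; next res becomes 1; next at i=3:; next res becomes 1; next at i=4:; next res becomes 1; next acc becomes 1; next final value 1
compute2: tot becomes 3; next acc becomes -16; next (max((-4 * b), max(a, tot)) > max(tot, b)) evaluates to true; next b becomes 2; next res becomes 1; next res becomes 1; next res becomes 1; next res becomes 1; next res becomes 1; next acc becomes 16; next final value 256
1 != 256, so the rewrite changes behavior.
verdict: not equivalent; witness: a=-2, b=-1


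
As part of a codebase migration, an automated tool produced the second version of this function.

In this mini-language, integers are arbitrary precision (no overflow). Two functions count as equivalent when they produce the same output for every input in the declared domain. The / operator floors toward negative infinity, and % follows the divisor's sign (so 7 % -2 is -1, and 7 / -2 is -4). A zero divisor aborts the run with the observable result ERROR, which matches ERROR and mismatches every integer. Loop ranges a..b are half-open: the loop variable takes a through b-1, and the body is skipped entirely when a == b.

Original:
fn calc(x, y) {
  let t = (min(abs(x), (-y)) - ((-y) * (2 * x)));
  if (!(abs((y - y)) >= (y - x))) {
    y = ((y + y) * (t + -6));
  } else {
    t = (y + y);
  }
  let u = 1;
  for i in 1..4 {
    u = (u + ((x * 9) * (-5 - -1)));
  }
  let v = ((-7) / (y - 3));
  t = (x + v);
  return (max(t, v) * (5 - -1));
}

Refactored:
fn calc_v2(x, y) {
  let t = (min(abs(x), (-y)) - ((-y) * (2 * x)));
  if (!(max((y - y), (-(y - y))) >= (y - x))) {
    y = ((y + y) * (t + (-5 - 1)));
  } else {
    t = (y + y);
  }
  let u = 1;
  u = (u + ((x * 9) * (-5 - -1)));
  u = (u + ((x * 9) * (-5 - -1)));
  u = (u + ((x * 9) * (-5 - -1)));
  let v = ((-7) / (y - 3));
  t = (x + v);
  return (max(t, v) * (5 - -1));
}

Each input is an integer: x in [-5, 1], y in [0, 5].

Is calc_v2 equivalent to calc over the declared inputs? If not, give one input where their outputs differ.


Side by side, the visible changes include: constant usage differs, and local variable names differ, and min/max/abs usage differs, and arithmetic usage differs, and statement counts differ, and loop structure differs.
Spot check at x=-5, y=1 — calc: t = -11; (!(abs((y - y)) >= (y - x))) -> true; y = -34; u = 1; [i=1]; u = 181; [i=2]; u = 361; [i=3]; u = 541; v = 0; t = -5; return 0. calc_v2: t = -11; (!(max((y - y), (-(y - y))) >= (y - x))) -> true; y = -34; u = 1; u = 181; u = 361; u = 541; v = 0; t = -5; return 0. Both give 0.
Sweeping the whole domain (42 inputs) finds no disagreement.
verdict: equivalent


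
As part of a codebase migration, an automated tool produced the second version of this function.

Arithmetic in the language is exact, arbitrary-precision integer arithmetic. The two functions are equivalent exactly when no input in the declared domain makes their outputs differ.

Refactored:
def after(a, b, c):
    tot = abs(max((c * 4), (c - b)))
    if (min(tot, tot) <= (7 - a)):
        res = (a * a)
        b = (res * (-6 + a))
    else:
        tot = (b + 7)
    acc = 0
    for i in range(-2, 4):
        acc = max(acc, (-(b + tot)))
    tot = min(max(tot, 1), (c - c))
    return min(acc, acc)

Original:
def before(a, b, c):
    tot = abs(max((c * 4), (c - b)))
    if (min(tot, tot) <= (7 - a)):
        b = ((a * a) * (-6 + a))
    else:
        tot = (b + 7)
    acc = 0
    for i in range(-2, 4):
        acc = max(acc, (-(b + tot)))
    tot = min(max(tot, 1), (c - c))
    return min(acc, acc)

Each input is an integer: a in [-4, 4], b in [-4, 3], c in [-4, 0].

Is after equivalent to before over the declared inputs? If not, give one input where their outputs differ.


Equivalent — the differences include local variable names differ, statement counts differ, yet no declared input distinguishes the two.
Spot check at a=-1, b=3, c=-2 — before: tot becomes 5; next (min(tot, tot) <= (7 - a)) evaluates to true; next b becomes -7; next acc becomes 0; next at i=-2:; next acc becomes 2; next at i=-1:; next acc becomes 2; next at i=0:; next acc becomes 2; next at i=1:; next acc becomes 2; next at i=2:; next acc becomes 2; next at i=3:; next acc becomes 2; next tot becomes 0; next final value 2. after: tot becomes 5; next (min(tot, tot) <= (7 - a)) evaluates to true; next res becomes 1; next b becomes -7; next acc becomes 0; next at i=-2:; next acc becomes 2; next at i=-1:; next acc becomes 2; next at i=0:; next acc becomes 2; next at i=1:; next acc becomes 2; next at i=2:; next acc becomes 2; next at i=3:; next acc becomes 2; next tot becomes 0; next final value 2. Both give 2.
Checked all 360 inputs in the declared domain: the outputs agree on every one.
verdict: equivalent


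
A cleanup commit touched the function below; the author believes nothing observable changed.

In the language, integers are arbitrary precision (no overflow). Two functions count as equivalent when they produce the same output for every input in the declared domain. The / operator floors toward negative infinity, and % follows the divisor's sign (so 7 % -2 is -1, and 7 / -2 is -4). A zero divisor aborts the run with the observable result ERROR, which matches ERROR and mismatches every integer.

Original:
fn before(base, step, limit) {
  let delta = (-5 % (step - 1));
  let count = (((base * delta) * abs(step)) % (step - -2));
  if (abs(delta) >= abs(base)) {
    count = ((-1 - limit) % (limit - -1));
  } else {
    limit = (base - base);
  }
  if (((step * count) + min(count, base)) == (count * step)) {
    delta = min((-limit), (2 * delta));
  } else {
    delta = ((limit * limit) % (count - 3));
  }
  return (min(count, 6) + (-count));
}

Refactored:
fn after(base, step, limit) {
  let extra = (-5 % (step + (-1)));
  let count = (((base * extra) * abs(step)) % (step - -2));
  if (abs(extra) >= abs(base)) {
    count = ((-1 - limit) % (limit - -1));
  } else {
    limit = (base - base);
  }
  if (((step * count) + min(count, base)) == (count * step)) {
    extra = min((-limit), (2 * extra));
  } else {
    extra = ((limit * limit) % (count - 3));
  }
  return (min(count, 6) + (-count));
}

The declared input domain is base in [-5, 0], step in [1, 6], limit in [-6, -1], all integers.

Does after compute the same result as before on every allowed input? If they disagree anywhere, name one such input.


Side by side, the visible changes include: local variable names differ, plus arithmetic usage differs.
One worked example (base=-2, step=5, limit=-2) — before: delta = 3; count = 5; (abs(delta) >= abs(base)) -> true; count = 0; (((step * count) + min(count, base)) == (count * step)) -> false; delta = -2; return 0; after: extra = 3; count = 5; (abs(extra) >= abs(base)) -> true; count = 0; (((step * count) + min(count, base)) == (count * step)) -> false; extra = -2; return 0; agreement on 0.
An exhaustive pass over the 216 declared inputs shows identical outputs.
verdict: equivalent


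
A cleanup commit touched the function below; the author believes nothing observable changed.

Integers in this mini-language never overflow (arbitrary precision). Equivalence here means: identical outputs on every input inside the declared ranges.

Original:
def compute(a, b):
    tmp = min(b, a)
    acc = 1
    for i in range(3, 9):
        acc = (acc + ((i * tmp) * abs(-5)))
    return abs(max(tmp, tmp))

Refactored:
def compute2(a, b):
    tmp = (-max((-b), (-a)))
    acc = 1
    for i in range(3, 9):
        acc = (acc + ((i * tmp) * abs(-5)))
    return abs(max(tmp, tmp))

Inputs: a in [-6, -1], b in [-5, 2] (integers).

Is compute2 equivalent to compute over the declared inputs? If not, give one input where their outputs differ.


This is a faithful refactor — min/max/abs usage differs, but the computed results match everywhere.
As a probe, take a=-6, b=-5: compute runs tmp := -6 | acc := 1 | iter i=3: | acc := -89 | iter i=4: | acc := -209 | iter i=5: | acc := -359 | iter i=6: | acc := -539 | iter i=7: | acc := -749 | iter i=8: | acc := -989 | result 6; compute2 runs tmp := -6 | acc := 1 | iter i=3: | acc := -89 | iter i=4: | acc := -209 | iter i=5: | acc := -359 | iter i=6: | acc := -539 | iter i=7: | acc := -749 | iter i=8: | acc := -989 | result 6; both end at 6.
Sweeping the whole domain (48 inputs) finds no disagreement.
verdict: equivalent


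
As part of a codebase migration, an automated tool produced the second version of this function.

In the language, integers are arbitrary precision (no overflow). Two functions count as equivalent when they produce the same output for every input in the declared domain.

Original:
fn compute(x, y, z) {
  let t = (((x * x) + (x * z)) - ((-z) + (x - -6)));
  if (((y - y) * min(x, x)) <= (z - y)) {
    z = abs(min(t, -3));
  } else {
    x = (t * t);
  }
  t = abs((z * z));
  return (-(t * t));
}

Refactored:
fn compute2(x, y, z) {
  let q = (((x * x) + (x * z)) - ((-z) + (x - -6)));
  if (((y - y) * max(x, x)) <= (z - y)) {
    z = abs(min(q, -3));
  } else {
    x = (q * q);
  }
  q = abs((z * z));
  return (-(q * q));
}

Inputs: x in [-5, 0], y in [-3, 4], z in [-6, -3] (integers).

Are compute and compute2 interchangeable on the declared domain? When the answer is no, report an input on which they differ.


The edit looks behavioral (`min(x, x)` became `max(x, x)`), but over these ranges it never changes the outcome.
As a probe, take x=-2, y=3, z=-3: compute runs t := 3 | (((y - y) * min(x, x)) <= (z - y)): false | x := 9 | t := 9 | result -81; compute2 runs q := 3 | (((y - y) * max(x, x)) <= (z - y)): false | x := 9 | q := 9 | result -81; both end at -81.
Across all 192 domain points the two functions coincide.
verdict: equivalent


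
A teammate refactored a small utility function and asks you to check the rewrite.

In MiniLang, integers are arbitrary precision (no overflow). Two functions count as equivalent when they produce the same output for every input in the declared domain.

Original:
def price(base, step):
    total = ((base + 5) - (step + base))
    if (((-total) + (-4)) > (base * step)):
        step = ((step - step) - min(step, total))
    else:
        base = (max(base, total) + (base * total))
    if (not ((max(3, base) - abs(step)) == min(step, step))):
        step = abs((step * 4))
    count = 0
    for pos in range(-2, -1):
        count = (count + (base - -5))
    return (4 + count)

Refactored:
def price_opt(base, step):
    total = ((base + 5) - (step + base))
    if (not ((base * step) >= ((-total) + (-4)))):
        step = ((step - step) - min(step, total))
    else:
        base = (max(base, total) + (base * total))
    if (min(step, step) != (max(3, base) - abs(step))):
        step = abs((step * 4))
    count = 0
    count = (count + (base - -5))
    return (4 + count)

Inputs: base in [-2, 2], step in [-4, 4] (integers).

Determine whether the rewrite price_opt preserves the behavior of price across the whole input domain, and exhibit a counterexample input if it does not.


Equivalent — the differences include statement counts differ, and loop structure differs, and local variable names differ, and comparison usage differs, yet no declared input distinguishes the two.
One worked example (base=1, step=0) — price: total=5, then (((-total) + (-4)) > (base * step)) is false, then base=10, then (not ((max(3, base) - abs(step)) == min(step, step))) is true, then step=0, then count=0, then (pos=-2), then count=15, then returns 19; price_opt: total=5, then (not ((base * step) >= ((-total) + (-4)))) is false, then base=10, then (min(step, step) != (max(3, base) - abs(step))) is true, then step=0, then count=0, then count=15, then returns 19; agreement on 19.
Checked all 45 inputs in the declared domain: the outputs agree on every one.
verdict: equivalent


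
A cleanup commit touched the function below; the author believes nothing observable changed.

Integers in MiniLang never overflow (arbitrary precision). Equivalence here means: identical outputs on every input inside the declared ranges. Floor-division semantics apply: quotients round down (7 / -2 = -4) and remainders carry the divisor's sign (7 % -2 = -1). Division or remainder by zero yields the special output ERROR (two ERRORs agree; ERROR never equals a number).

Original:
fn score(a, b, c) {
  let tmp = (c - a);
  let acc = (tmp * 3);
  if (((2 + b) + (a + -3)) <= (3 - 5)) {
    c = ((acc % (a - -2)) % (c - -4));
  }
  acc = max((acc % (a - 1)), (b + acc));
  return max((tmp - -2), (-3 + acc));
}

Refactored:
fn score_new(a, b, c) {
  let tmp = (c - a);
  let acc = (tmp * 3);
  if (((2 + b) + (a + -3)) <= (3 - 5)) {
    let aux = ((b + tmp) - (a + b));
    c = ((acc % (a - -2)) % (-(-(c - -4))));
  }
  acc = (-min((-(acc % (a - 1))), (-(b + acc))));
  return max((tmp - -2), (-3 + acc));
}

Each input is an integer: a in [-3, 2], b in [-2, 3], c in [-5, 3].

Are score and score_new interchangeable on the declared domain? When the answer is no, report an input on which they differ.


Beyond behavior-preserving changes, the revision adds an assignment to `aux` whose value nothing reads; all 324 inputs agree.
verdict: equivalent


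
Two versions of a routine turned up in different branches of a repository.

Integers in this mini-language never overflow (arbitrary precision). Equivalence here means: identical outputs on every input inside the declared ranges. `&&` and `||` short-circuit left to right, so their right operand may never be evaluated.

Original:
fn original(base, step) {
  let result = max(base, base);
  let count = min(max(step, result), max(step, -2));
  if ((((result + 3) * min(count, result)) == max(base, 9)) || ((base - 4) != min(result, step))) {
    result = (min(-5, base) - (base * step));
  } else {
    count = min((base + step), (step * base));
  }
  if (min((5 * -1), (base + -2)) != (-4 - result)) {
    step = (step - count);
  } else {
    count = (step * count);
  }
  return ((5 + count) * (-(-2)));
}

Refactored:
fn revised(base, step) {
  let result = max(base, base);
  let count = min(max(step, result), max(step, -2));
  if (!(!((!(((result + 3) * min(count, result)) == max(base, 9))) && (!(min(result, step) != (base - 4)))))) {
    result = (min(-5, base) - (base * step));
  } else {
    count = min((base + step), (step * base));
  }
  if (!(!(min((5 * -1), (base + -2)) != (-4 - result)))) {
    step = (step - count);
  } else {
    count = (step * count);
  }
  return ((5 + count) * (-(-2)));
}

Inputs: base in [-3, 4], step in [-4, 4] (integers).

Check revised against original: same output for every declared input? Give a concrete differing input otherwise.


Not equivalent: base=-3, step=-4 separates them (4 vs -4).
original: result = -3; count = -3; ((((result + 3) * min(count, result)) == max(base, 9)) || ((base - 4) != min(result, step))) -> true; result = -17; (min((5 * -1), (base + -2)) != (-4 - result)) -> true; step = -1; return 4
revised: result = -3; count = -3; (!(!((!(((result + 3) * min(count, result)) == max(base, 9))) && (!(min(result, step) != (base - 4)))))) -> false; count = -7; (!(!(min((5 * -1), (base + -2)) != (-4 - result)))) -> true; step = 3; return -4
verdict: not equivalent; witness: base=-3, step=-4


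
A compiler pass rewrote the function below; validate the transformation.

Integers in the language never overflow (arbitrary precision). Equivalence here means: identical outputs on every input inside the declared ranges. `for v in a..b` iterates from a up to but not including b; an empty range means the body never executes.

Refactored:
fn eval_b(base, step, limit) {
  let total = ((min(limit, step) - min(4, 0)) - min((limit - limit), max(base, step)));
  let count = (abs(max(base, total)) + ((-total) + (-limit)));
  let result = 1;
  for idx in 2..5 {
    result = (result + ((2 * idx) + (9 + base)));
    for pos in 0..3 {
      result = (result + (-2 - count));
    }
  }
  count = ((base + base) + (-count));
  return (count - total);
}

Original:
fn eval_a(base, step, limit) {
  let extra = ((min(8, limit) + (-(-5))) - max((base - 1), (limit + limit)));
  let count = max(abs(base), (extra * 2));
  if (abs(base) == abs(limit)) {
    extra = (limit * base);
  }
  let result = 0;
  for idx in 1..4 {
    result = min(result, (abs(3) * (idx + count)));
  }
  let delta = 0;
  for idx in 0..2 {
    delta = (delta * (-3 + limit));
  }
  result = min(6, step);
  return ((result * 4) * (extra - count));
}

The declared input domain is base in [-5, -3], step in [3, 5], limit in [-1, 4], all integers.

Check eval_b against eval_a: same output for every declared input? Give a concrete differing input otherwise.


Not equivalent: base=-5, step=3, limit=-1 separates them (-72 vs -12).
eval_a: extra=6, then count=12, then (abs(base) == abs(limit)) is false, then result=0, then (idx=1), then result=0, then (idx=2), then result=0, then (idx=3), then result=0, then delta=0, then (idx=0), then delta=0, then (idx=1), then delta=0, then result=3, then returns -72
eval_b: total=-1, then count=3, then result=1, then (idx=2), then result=9, then (pos=0), then result=4, then (pos=1), then result=-1, then (pos=2), then result=-6, then (idx=3), then result=4, then (pos=0), then result=-1, then (pos=1), then result=-6, then (pos=2), then result=-11, then (idx=4), then result=1, then (pos=0), then result=-4, then (pos=1), then result=-9, then (pos=2), then result=-14, then count=-13, then returns -12
verdict: not equivalent; witness: base=-5, step=3, limit=-1
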